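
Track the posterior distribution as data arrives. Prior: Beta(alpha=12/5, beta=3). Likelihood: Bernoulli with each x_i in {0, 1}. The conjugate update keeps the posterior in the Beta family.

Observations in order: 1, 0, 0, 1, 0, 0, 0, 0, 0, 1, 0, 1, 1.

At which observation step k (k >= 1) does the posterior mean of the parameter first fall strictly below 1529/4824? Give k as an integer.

obs 1: x=1 → posterior Beta(17/5, 3)
obs 2: x=0 → posterior Beta(17/5, 4)
obs 3: x=0 → posterior Beta(17/5, 5)
obs 4: x=1 → posterior Beta(22/5, 5)
obs 5: x=0 → posterior Beta(22/5, 6)
obs 6: x=0 → posterior Beta(22/5, 7)
obs 7: x=0 → posterior Beta(22/5, 8)
obs 8: x=0 → posterior Beta(22/5, 9)
obs 9: x=0 → posterior Beta(22/5, 10)
obs 10: x=1 → posterior Beta(27/5, 10)
obs 11: x=0 → posterior Beta(27/5, 11)
obs 12: x=1 → posterior Beta(32/5, 11)
obs 13: x=1 → posterior Beta(37/5, 11)

k = 9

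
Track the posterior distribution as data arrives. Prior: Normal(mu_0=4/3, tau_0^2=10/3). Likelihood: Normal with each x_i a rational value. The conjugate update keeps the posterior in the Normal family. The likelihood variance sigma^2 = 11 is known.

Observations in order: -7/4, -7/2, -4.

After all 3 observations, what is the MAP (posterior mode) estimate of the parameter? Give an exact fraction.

-97/126

obs 1: x=-7/4 → posterior Normal(53/86, 110/43)
obs 2: x=-7/2 → posterior Normal(-17/106, 110/53)
obs 3: x=-4 → posterior Normal(-97/126, 110/63)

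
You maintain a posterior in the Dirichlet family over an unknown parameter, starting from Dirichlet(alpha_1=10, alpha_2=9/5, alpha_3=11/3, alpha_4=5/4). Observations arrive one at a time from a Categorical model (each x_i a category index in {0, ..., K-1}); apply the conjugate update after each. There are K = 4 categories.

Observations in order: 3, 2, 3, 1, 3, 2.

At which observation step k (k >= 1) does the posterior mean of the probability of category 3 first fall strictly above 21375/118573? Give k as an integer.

obs 1: x=3 → posterior Dirichlet(10, 9/5, 11/3, 9/4)
obs 2: x=2 → posterior Dirichlet(10, 9/5, 14/3, 9/4)
obs 3: x=3 → posterior Dirichlet(10, 9/5, 14/3, 13/4)
obs 4: x=1 → posterior Dirichlet(10, 14/5, 14/3, 13/4)
obs 5: x=3 → posterior Dirichlet(10, 14/5, 14/3, 17/4)
obs 6: x=2 → posterior Dirichlet(10, 14/5, 17/3, 17/4)

k = 5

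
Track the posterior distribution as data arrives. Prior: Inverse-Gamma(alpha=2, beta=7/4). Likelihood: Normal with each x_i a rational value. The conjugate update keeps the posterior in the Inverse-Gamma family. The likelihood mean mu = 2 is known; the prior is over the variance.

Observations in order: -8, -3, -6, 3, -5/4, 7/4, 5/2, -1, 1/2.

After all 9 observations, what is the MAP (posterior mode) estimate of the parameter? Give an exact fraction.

obs 1: x=-8 → posterior Inverse-Gamma(5/2, 207/4)
obs 2: x=-3 → posterior Inverse-Gamma(3, 257/4)
obs 3: x=-6 → posterior Inverse-Gamma(7/2, 385/4)
obs 4: x=3 → posterior Inverse-Gamma(4, 387/4)
obs 5: x=-5/4 → posterior Inverse-Gamma(9/2, 3265/32)
obs 6: x=7/4 → posterior Inverse-Gamma(5, 1633/16)
obs 7: x=5/2 → posterior Inverse-Gamma(11/2, 1635/16)
obs 8: x=-1 → posterior Inverse-Gamma(6, 1707/16)
obs 9: x=1/2 → posterior Inverse-Gamma(13/2, 1725/16)

115/8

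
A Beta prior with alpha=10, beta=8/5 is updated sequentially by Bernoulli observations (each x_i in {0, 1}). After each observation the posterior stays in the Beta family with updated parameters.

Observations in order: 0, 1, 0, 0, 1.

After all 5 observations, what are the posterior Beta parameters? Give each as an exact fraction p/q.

alpha=12, beta=23/5

obs 1: x=0 → posterior Beta(10, 13/5)
obs 2: x=1 → posterior Beta(11, 13/5)
obs 3: x=0 → posterior Beta(11, 18/5)
obs 4: x=0 → posterior Beta(11, 23/5)
obs 5: x=1 → posterior Beta(12, 23/5)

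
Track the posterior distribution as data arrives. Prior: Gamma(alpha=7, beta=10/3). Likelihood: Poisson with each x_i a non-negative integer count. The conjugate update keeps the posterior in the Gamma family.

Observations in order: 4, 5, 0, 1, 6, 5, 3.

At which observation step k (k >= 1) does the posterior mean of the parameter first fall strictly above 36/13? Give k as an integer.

k = 2

obs 1: x=4 → posterior Gamma(11, 13/3)
obs 2: x=5 → posterior Gamma(16, 16/3)
obs 3: x=0 → posterior Gamma(16, 19/3)
obs 4: x=1 → posterior Gamma(17, 22/3)
obs 5: x=6 → posterior Gamma(23, 25/3)
obs 6: x=5 → posterior Gamma(28, 28/3)
obs 7: x=3 → posterior Gamma(31, 31/3)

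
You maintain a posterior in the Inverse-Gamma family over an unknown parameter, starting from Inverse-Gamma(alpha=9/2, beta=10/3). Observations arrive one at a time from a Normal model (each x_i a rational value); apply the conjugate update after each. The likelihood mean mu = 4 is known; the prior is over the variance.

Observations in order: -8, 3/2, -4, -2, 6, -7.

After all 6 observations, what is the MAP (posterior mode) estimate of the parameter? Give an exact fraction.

obs 1: x=-8 → posterior Inverse-Gamma(5, 226/3)
obs 2: x=3/2 → posterior Inverse-Gamma(11/2, 1883/24)
obs 3: x=-4 → posterior Inverse-Gamma(6, 2651/24)
obs 4: x=-2 → posterior Inverse-Gamma(13/2, 3083/24)
obs 5: x=6 → posterior Inverse-Gamma(7, 3131/24)
obs 6: x=-7 → posterior Inverse-Gamma(15/2, 4583/24)

4583/204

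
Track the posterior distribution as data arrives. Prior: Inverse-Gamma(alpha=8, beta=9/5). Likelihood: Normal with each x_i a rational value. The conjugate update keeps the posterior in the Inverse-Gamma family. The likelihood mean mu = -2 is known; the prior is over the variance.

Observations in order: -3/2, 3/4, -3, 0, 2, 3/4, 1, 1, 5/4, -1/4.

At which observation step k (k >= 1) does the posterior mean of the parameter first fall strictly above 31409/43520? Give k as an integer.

k = 3

obs 1: x=-3/2 → posterior Inverse-Gamma(17/2, 77/40)
obs 2: x=3/4 → posterior Inverse-Gamma(9, 913/160)
obs 3: x=-3 → posterior Inverse-Gamma(19/2, 993/160)
obs 4: x=0 → posterior Inverse-Gamma(10, 1313/160)
obs 5: x=2 → posterior Inverse-Gamma(21/2, 2593/160)
obs 6: x=3/4 → posterior Inverse-Gamma(11, 1599/80)
obs 7: x=1 → posterior Inverse-Gamma(23/2, 1959/80)
obs 8: x=1 → posterior Inverse-Gamma(12, 2319/80)
obs 9: x=5/4 → posterior Inverse-Gamma(25/2, 5483/160)
obs 10: x=-1/4 → posterior Inverse-Gamma(13, 179/5)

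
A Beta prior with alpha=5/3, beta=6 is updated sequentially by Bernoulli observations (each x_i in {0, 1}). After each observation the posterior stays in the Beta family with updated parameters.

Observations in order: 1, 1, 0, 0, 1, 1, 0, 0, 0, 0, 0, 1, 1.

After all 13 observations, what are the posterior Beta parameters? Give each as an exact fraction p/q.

alpha=23/3, beta=13

obs 1: x=1 → posterior Beta(8/3, 6)
obs 2: x=1 → posterior Beta(11/3, 6)
obs 3: x=0 → posterior Beta(11/3, 7)
obs 4: x=0 → posterior Beta(11/3, 8)
obs 5: x=1 → posterior Beta(14/3, 8)
obs 6: x=1 → posterior Beta(17/3, 8)
obs 7: x=0 → posterior Beta(17/3, 9)
obs 8: x=0 → posterior Beta(17/3, 10)
obs 9: x=0 → posterior Beta(17/3, 11)
obs 10: x=0 → posterior Beta(17/3, 12)
obs 11: x=0 → posterior Beta(17/3, 13)
obs 12: x=1 → posterior Beta(20/3, 13)
obs 13: x=1 → posterior Beta(23/3, 13)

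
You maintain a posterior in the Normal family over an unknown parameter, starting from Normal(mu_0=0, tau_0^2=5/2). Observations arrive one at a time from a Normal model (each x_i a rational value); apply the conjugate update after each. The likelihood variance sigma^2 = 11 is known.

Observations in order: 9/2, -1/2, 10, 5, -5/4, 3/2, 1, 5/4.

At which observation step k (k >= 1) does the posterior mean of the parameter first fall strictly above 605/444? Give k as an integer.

k = 3

obs 1: x=9/2 → posterior Normal(5/6, 55/27)
obs 2: x=-1/2 → posterior Normal(5/8, 55/32)
obs 3: x=10 → posterior Normal(70/37, 55/37)
obs 4: x=5 → posterior Normal(95/42, 55/42)
obs 5: x=-5/4 → posterior Normal(355/188, 55/47)
obs 6: x=3/2 → posterior Normal(385/208, 55/52)
obs 7: x=1 → posterior Normal(135/76, 55/57)
obs 8: x=5/4 → posterior Normal(215/124, 55/62)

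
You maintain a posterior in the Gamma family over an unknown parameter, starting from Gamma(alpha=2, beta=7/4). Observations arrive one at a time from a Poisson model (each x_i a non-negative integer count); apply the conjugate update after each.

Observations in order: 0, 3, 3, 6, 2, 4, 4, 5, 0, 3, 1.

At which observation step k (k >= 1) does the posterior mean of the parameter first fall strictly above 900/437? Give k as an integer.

obs 1: x=0 → posterior Gamma(2, 11/4)
obs 2: x=3 → posterior Gamma(5, 15/4)
obs 3: x=3 → posterior Gamma(8, 19/4)
obs 4: x=6 → posterior Gamma(14, 23/4)
obs 5: x=2 → posterior Gamma(16, 27/4)
obs 6: x=4 → posterior Gamma(20, 31/4)
obs 7: x=4 → posterior Gamma(24, 35/4)
obs 8: x=5 → posterior Gamma(29, 39/4)
obs 9: x=0 → posterior Gamma(29, 43/4)
obs 10: x=3 → posterior Gamma(32, 47/4)
obs 11: x=1 → posterior Gamma(33, 51/4)

k = 4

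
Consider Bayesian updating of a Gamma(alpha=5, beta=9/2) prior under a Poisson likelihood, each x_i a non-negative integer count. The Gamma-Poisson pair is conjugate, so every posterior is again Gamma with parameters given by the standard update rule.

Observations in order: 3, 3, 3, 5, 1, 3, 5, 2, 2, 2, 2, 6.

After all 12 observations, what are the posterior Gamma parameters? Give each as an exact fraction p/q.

obs 1: x=3 → posterior Gamma(8, 11/2)
obs 2: x=3 → posterior Gamma(11, 13/2)
obs 3: x=3 → posterior Gamma(14, 15/2)
obs 4: x=5 → posterior Gamma(19, 17/2)
obs 5: x=1 → posterior Gamma(20, 19/2)
obs 6: x=3 → posterior Gamma(23, 21/2)
obs 7: x=5 → posterior Gamma(28, 23/2)
obs 8: x=2 → posterior Gamma(30, 25/2)
obs 9: x=2 → posterior Gamma(32, 27/2)
obs 10: x=2 → posterior Gamma(34, 29/2)
obs 11: x=2 → posterior Gamma(36, 31/2)
obs 12: x=6 → posterior Gamma(42, 33/2)

alpha=42, beta=33/2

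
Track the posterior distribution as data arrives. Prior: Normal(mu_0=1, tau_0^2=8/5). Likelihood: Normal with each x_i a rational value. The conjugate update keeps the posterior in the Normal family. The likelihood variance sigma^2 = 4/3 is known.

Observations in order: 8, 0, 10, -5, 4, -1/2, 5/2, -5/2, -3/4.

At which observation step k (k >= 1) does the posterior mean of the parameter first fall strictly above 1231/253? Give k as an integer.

obs 1: x=8 → posterior Normal(53/11, 8/11)
obs 2: x=0 → posterior Normal(53/17, 8/17)
obs 3: x=10 → posterior Normal(113/23, 8/23)
obs 4: x=-5 → posterior Normal(83/29, 8/29)
obs 5: x=4 → posterior Normal(107/35, 8/35)
obs 6: x=-1/2 → posterior Normal(104/41, 8/41)
obs 7: x=5/2 → posterior Normal(119/47, 8/47)
obs 8: x=-5/2 → posterior Normal(104/53, 8/53)
obs 9: x=-3/4 → posterior Normal(199/118, 8/59)

k = 3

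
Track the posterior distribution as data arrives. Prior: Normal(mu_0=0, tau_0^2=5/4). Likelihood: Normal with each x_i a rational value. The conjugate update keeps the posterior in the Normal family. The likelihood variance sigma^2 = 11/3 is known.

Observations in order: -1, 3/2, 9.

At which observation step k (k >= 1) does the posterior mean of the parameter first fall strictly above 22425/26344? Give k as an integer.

k = 3

obs 1: x=-1 → posterior Normal(-15/59, 55/59)
obs 2: x=3/2 → posterior Normal(15/148, 55/74)
obs 3: x=9 → posterior Normal(285/178, 55/89)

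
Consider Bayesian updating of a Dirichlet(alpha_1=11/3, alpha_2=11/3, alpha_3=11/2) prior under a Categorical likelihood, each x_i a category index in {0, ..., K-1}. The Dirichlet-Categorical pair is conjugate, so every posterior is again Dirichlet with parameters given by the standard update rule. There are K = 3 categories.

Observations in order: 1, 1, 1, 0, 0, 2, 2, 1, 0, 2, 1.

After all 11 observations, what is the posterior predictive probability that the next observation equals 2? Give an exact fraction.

obs 1: x=1 → posterior Dirichlet(11/3, 14/3, 11/2)
obs 2: x=1 → posterior Dirichlet(11/3, 17/3, 11/2)
obs 3: x=1 → posterior Dirichlet(11/3, 20/3, 11/2)
obs 4: x=0 → posterior Dirichlet(14/3, 20/3, 11/2)
obs 5: x=0 → posterior Dirichlet(17/3, 20/3, 11/2)
obs 6: x=2 → posterior Dirichlet(17/3, 20/3, 13/2)
obs 7: x=2 → posterior Dirichlet(17/3, 20/3, 15/2)
obs 8: x=1 → posterior Dirichlet(17/3, 23/3, 15/2)
obs 9: x=0 → posterior Dirichlet(20/3, 23/3, 15/2)
obs 10: x=2 → posterior Dirichlet(20/3, 23/3, 17/2)
obs 11: x=1 → posterior Dirichlet(20/3, 26/3, 17/2)

51/143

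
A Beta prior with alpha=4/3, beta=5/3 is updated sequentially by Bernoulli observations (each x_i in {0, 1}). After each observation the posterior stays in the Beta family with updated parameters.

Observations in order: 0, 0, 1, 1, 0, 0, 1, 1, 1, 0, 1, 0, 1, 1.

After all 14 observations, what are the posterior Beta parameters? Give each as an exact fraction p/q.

obs 1: x=0 → posterior Beta(4/3, 8/3)
obs 2: x=0 → posterior Beta(4/3, 11/3)
obs 3: x=1 → posterior Beta(7/3, 11/3)
obs 4: x=1 → posterior Beta(10/3, 11/3)
obs 5: x=0 → posterior Beta(10/3, 14/3)
obs 6: x=0 → posterior Beta(10/3, 17/3)
obs 7: x=1 → posterior Beta(13/3, 17/3)
obs 8: x=1 → posterior Beta(16/3, 17/3)
obs 9: x=1 → posterior Beta(19/3, 17/3)
obs 10: x=0 → posterior Beta(19/3, 20/3)
obs 11: x=1 → posterior Beta(22/3, 20/3)
obs 12: x=0 → posterior Beta(22/3, 23/3)
obs 13: x=1 → posterior Beta(25/3, 23/3)
obs 14: x=1 → posterior Beta(28/3, 23/3)

alpha=28/3, beta=23/3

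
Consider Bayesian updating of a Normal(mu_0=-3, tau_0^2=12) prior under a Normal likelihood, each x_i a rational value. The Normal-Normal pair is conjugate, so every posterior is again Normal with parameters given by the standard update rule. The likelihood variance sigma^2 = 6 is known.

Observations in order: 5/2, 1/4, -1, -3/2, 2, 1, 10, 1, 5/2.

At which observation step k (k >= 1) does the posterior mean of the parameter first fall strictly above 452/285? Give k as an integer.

obs 1: x=5/2 → posterior Normal(2/3, 4)
obs 2: x=1/4 → posterior Normal(1/2, 12/5)
obs 3: x=-1 → posterior Normal(1/14, 12/7)
obs 4: x=-3/2 → posterior Normal(-5/18, 4/3)
obs 5: x=2 → posterior Normal(3/22, 12/11)
obs 6: x=1 → posterior Normal(7/26, 12/13)
obs 7: x=10 → posterior Normal(47/30, 4/5)
obs 8: x=1 → posterior Normal(3/2, 12/17)
obs 9: x=5/2 → posterior Normal(61/38, 12/19)

k = 9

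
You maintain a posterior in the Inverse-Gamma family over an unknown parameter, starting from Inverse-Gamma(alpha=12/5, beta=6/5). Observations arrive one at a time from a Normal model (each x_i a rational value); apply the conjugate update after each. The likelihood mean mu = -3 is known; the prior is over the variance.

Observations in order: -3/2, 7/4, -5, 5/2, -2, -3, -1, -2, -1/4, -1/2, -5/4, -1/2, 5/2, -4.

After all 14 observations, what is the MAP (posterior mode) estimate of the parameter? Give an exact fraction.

9747/1664

obs 1: x=-3/2 → posterior Inverse-Gamma(29/10, 93/40)
obs 2: x=7/4 → posterior Inverse-Gamma(17/5, 2177/160)
obs 3: x=-5 → posterior Inverse-Gamma(39/10, 2497/160)
obs 4: x=5/2 → posterior Inverse-Gamma(22/5, 4917/160)
obs 5: x=-2 → posterior Inverse-Gamma(49/10, 4997/160)
obs 6: x=-3 → posterior Inverse-Gamma(27/5, 4997/160)
obs 7: x=-1 → posterior Inverse-Gamma(59/10, 5317/160)
obs 8: x=-2 → posterior Inverse-Gamma(32/5, 5397/160)
obs 9: x=-1/4 → posterior Inverse-Gamma(69/10, 3001/80)
obs 10: x=-1/2 → posterior Inverse-Gamma(37/5, 3251/80)
obs 11: x=-5/4 → posterior Inverse-Gamma(79/10, 6747/160)
obs 12: x=-1/2 → posterior Inverse-Gamma(42/5, 7247/160)
obs 13: x=5/2 → posterior Inverse-Gamma(89/10, 9667/160)
obs 14: x=-4 → posterior Inverse-Gamma(47/5, 9747/160)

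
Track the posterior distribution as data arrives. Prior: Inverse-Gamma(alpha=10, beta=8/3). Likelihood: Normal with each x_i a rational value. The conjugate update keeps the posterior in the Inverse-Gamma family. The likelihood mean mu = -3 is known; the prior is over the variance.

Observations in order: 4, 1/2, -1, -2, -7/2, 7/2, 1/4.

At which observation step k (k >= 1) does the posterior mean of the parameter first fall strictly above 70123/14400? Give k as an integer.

obs 1: x=4 → posterior Inverse-Gamma(21/2, 163/6)
obs 2: x=1/2 → posterior Inverse-Gamma(11, 799/24)
obs 3: x=-1 → posterior Inverse-Gamma(23/2, 847/24)
obs 4: x=-2 → posterior Inverse-Gamma(12, 859/24)
obs 5: x=-7/2 → posterior Inverse-Gamma(25/2, 431/12)
obs 6: x=7/2 → posterior Inverse-Gamma(13, 1369/24)
obs 7: x=1/4 → posterior Inverse-Gamma(27/2, 5983/96)

k = 7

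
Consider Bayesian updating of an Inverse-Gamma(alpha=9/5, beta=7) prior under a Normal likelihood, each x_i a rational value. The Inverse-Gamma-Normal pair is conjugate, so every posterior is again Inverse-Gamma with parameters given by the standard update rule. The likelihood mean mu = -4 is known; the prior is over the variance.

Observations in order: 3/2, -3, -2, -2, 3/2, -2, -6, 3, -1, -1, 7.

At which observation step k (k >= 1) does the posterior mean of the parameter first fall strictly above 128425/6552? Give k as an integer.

k = 11

obs 1: x=3/2 → posterior Inverse-Gamma(23/10, 177/8)
obs 2: x=-3 → posterior Inverse-Gamma(14/5, 181/8)
obs 3: x=-2 → posterior Inverse-Gamma(33/10, 197/8)
obs 4: x=-2 → posterior Inverse-Gamma(19/5, 213/8)
obs 5: x=3/2 → posterior Inverse-Gamma(43/10, 167/4)
obs 6: x=-2 → posterior Inverse-Gamma(24/5, 175/4)
obs 7: x=-6 → posterior Inverse-Gamma(53/10, 183/4)
obs 8: x=3 → posterior Inverse-Gamma(29/5, 281/4)
obs 9: x=-1 → posterior Inverse-Gamma(63/10, 299/4)
obs 10: x=-1 → posterior Inverse-Gamma(34/5, 317/4)
obs 11: x=7 → posterior Inverse-Gamma(73/10, 559/4)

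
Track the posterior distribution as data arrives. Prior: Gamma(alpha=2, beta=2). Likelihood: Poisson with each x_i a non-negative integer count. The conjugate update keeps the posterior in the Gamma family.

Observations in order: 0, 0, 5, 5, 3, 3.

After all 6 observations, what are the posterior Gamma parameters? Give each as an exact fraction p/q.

alpha=18, beta=8

obs 1: x=0 → posterior Gamma(2, 3)
obs 2: x=0 → posterior Gamma(2, 4)
obs 3: x=5 → posterior Gamma(7, 5)
obs 4: x=5 → posterior Gamma(12, 6)
obs 5: x=3 → posterior Gamma(15, 7)
obs 6: x=3 → posterior Gamma(18, 8)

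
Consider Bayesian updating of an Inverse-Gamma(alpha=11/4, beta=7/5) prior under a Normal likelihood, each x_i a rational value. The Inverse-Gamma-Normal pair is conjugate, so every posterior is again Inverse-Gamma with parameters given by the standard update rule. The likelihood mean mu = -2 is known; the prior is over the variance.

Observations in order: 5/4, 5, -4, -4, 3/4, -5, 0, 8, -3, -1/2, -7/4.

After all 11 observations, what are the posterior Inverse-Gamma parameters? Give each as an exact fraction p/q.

alpha=33/4, beta=15539/160

obs 1: x=5/4 → posterior Inverse-Gamma(13/4, 1069/160)
obs 2: x=5 → posterior Inverse-Gamma(15/4, 4989/160)
obs 3: x=-4 → posterior Inverse-Gamma(17/4, 5309/160)
obs 4: x=-4 → posterior Inverse-Gamma(19/4, 5629/160)
obs 5: x=3/4 → posterior Inverse-Gamma(21/4, 3117/80)
obs 6: x=-5 → posterior Inverse-Gamma(23/4, 3477/80)
obs 7: x=0 → posterior Inverse-Gamma(25/4, 3637/80)
obs 8: x=8 → posterior Inverse-Gamma(27/4, 7637/80)
obs 9: x=-3 → posterior Inverse-Gamma(29/4, 7677/80)
obs 10: x=-1/2 → posterior Inverse-Gamma(31/4, 7767/80)
obs 11: x=-7/4 → posterior Inverse-Gamma(33/4, 15539/160)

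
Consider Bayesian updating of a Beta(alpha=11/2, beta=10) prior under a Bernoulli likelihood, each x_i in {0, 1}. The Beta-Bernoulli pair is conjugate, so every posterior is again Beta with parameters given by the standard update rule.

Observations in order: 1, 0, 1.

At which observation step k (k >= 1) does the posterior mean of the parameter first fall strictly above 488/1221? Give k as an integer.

k = 3

obs 1: x=1 → posterior Beta(13/2, 10)
obs 2: x=0 → posterior Beta(13/2, 11)
obs 3: x=1 → posterior Beta(15/2, 11)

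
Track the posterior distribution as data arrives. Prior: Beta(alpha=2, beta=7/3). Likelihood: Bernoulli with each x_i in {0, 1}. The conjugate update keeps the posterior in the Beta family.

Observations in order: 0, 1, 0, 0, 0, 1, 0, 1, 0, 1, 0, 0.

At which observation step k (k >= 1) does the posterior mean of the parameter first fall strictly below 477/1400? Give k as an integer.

k = 5

obs 1: x=0 → posterior Beta(2, 10/3)
obs 2: x=1 → posterior Beta(3, 10/3)
obs 3: x=0 → posterior Beta(3, 13/3)
obs 4: x=0 → posterior Beta(3, 16/3)
obs 5: x=0 → posterior Beta(3, 19/3)
obs 6: x=1 → posterior Beta(4, 19/3)
obs 7: x=0 → posterior Beta(4, 22/3)
obs 8: x=1 → posterior Beta(5, 22/3)
obs 9: x=0 → posterior Beta(5, 25/3)
obs 10: x=1 → posterior Beta(6, 25/3)
obs 11: x=0 → posterior Beta(6, 28/3)
obs 12: x=0 → posterior Beta(6, 31/3)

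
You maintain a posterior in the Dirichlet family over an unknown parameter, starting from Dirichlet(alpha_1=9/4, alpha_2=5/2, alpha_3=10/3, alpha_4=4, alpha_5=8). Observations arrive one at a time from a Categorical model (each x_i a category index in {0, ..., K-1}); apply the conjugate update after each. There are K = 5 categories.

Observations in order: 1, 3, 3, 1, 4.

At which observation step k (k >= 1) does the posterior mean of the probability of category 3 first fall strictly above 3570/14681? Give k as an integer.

obs 1: x=1 → posterior Dirichlet(9/4, 7/2, 10/3, 4, 8)
obs 2: x=3 → posterior Dirichlet(9/4, 7/2, 10/3, 5, 8)
obs 3: x=3 → posterior Dirichlet(9/4, 7/2, 10/3, 6, 8)
obs 4: x=1 → posterior Dirichlet(9/4, 9/2, 10/3, 6, 8)
obs 5: x=4 → posterior Dirichlet(9/4, 9/2, 10/3, 6, 9)

k = 3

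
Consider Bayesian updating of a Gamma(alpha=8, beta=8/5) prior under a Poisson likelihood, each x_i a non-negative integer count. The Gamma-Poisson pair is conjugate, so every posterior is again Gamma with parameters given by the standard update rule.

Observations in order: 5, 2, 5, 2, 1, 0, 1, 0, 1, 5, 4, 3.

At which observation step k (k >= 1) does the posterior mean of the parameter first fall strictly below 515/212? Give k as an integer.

k = 9

obs 1: x=5 → posterior Gamma(13, 13/5)
obs 2: x=2 → posterior Gamma(15, 18/5)
obs 3: x=5 → posterior Gamma(20, 23/5)
obs 4: x=2 → posterior Gamma(22, 28/5)
obs 5: x=1 → posterior Gamma(23, 33/5)
obs 6: x=0 → posterior Gamma(23, 38/5)
obs 7: x=1 → posterior Gamma(24, 43/5)
obs 8: x=0 → posterior Gamma(24, 48/5)
obs 9: x=1 → posterior Gamma(25, 53/5)
obs 10: x=5 → posterior Gamma(30, 58/5)
obs 11: x=4 → posterior Gamma(34, 63/5)
obs 12: x=3 → posterior Gamma(37, 68/5)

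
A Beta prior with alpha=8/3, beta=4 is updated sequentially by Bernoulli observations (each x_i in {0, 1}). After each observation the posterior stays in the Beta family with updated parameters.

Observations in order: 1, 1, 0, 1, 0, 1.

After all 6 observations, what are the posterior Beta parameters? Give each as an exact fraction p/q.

alpha=20/3, beta=6

obs 1: x=1 → posterior Beta(11/3, 4)
obs 2: x=1 → posterior Beta(14/3, 4)
obs 3: x=0 → posterior Beta(14/3, 5)
obs 4: x=1 → posterior Beta(17/3, 5)
obs 5: x=0 → posterior Beta(17/3, 6)
obs 6: x=1 → posterior Beta(20/3, 6)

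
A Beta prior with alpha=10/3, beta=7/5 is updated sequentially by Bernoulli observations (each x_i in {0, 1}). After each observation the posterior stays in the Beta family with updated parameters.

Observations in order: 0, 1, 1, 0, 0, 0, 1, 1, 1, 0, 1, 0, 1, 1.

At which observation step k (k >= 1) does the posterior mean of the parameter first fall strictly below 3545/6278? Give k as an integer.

k = 5

obs 1: x=0 → posterior Beta(10/3, 12/5)
obs 2: x=1 → posterior Beta(13/3, 12/5)
obs 3: x=1 → posterior Beta(16/3, 12/5)
obs 4: x=0 → posterior Beta(16/3, 17/5)
obs 5: x=0 → posterior Beta(16/3, 22/5)
obs 6: x=0 → posterior Beta(16/3, 27/5)
obs 7: x=1 → posterior Beta(19/3, 27/5)
obs 8: x=1 → posterior Beta(22/3, 27/5)
obs 9: x=1 → posterior Beta(25/3, 27/5)
obs 10: x=0 → posterior Beta(25/3, 32/5)
obs 11: x=1 → posterior Beta(28/3, 32/5)
obs 12: x=0 → posterior Beta(28/3, 37/5)
obs 13: x=1 → posterior Beta(31/3, 37/5)
obs 14: x=1 → posterior Beta(34/3, 37/5)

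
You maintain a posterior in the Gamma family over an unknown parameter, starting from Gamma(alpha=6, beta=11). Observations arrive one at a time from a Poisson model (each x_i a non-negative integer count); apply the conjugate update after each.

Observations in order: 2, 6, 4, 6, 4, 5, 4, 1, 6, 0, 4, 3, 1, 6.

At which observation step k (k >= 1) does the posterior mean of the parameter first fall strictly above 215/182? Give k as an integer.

k = 3

obs 1: x=2 → posterior Gamma(8, 12)
obs 2: x=6 → posterior Gamma(14, 13)
obs 3: x=4 → posterior Gamma(18, 14)
obs 4: x=6 → posterior Gamma(24, 15)
obs 5: x=4 → posterior Gamma(28, 16)
obs 6: x=5 → posterior Gamma(33, 17)
obs 7: x=4 → posterior Gamma(37, 18)
obs 8: x=1 → posterior Gamma(38, 19)
obs 9: x=6 → posterior Gamma(44, 20)
obs 10: x=0 → posterior Gamma(44, 21)
obs 11: x=4 → posterior Gamma(48, 22)
obs 12: x=3 → posterior Gamma(51, 23)
obs 13: x=1 → posterior Gamma(52, 24)
obs 14: x=6 → posterior Gamma(58, 25)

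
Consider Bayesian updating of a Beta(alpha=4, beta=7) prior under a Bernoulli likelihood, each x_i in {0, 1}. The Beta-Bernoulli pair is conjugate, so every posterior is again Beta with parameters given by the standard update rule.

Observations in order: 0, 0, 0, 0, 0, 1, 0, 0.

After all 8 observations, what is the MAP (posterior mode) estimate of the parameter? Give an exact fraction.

4/17

obs 1: x=0 → posterior Beta(4, 8)
obs 2: x=0 → posterior Beta(4, 9)
obs 3: x=0 → posterior Beta(4, 10)
obs 4: x=0 → posterior Beta(4, 11)
obs 5: x=0 → posterior Beta(4, 12)
obs 6: x=1 → posterior Beta(5, 12)
obs 7: x=0 → posterior Beta(5, 13)
obs 8: x=0 → posterior Beta(5, 14)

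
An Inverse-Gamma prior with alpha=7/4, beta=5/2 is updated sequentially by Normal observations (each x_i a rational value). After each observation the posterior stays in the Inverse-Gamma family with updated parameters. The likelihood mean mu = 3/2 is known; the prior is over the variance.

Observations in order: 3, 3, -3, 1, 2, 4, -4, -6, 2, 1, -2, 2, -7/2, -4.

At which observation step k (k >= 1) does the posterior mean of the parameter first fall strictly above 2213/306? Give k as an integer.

obs 1: x=3 → posterior Inverse-Gamma(9/4, 29/8)
obs 2: x=3 → posterior Inverse-Gamma(11/4, 19/4)
obs 3: x=-3 → posterior Inverse-Gamma(13/4, 119/8)
obs 4: x=1 → posterior Inverse-Gamma(15/4, 15)
obs 5: x=2 → posterior Inverse-Gamma(17/4, 121/8)
obs 6: x=4 → posterior Inverse-Gamma(19/4, 73/4)
obs 7: x=-4 → posterior Inverse-Gamma(21/4, 267/8)
obs 8: x=-6 → posterior Inverse-Gamma(23/4, 123/2)
obs 9: x=2 → posterior Inverse-Gamma(25/4, 493/8)
obs 10: x=1 → posterior Inverse-Gamma(27/4, 247/4)
obs 11: x=-2 → posterior Inverse-Gamma(29/4, 543/8)
obs 12: x=2 → posterior Inverse-Gamma(31/4, 68)
obs 13: x=-7/2 → posterior Inverse-Gamma(33/4, 161/2)
obs 14: x=-4 → posterior Inverse-Gamma(35/4, 765/8)

k = 7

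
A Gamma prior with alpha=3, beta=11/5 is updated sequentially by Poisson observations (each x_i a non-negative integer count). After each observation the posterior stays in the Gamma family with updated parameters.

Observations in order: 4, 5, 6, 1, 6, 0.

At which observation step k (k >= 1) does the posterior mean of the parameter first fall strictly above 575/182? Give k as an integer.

obs 1: x=4 → posterior Gamma(7, 16/5)
obs 2: x=5 → posterior Gamma(12, 21/5)
obs 3: x=6 → posterior Gamma(18, 26/5)
obs 4: x=1 → posterior Gamma(19, 31/5)
obs 5: x=6 → posterior Gamma(25, 36/5)
obs 6: x=0 → posterior Gamma(25, 41/5)

k = 3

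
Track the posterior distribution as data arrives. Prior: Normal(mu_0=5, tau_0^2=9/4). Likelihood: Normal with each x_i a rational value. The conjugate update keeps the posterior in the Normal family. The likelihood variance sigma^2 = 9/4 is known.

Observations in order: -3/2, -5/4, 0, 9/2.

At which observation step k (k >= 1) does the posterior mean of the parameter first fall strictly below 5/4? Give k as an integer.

k = 2

obs 1: x=-3/2 → posterior Normal(7/4, 9/8)
obs 2: x=-5/4 → posterior Normal(3/4, 3/4)
obs 3: x=0 → posterior Normal(9/16, 9/16)
obs 4: x=9/2 → posterior Normal(27/20, 9/20)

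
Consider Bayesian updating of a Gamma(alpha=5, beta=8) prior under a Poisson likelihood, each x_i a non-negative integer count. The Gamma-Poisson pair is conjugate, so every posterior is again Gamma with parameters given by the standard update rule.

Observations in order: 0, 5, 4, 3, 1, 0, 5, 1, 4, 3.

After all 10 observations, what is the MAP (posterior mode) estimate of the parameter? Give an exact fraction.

5/3

obs 1: x=0 → posterior Gamma(5, 9)
obs 2: x=5 → posterior Gamma(10, 10)
obs 3: x=4 → posterior Gamma(14, 11)
obs 4: x=3 → posterior Gamma(17, 12)
obs 5: x=1 → posterior Gamma(18, 13)
obs 6: x=0 → posterior Gamma(18, 14)
obs 7: x=5 → posterior Gamma(23, 15)
obs 8: x=1 → posterior Gamma(24, 16)
obs 9: x=4 → posterior Gamma(28, 17)
obs 10: x=3 → posterior Gamma(31, 18)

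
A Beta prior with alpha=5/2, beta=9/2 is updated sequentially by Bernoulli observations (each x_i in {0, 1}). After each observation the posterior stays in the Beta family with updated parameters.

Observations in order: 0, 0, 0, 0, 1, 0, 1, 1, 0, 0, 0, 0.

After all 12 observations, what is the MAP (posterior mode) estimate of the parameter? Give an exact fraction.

9/34

obs 1: x=0 → posterior Beta(5/2, 11/2)
obs 2: x=0 → posterior Beta(5/2, 13/2)
obs 3: x=0 → posterior Beta(5/2, 15/2)
obs 4: x=0 → posterior Beta(5/2, 17/2)
obs 5: x=1 → posterior Beta(7/2, 17/2)
obs 6: x=0 → posterior Beta(7/2, 19/2)
obs 7: x=1 → posterior Beta(9/2, 19/2)
obs 8: x=1 → posterior Beta(11/2, 19/2)
obs 9: x=0 → posterior Beta(11/2, 21/2)
obs 10: x=0 → posterior Beta(11/2, 23/2)
obs 11: x=0 → posterior Beta(11/2, 25/2)
obs 12: x=0 → posterior Beta(11/2, 27/2)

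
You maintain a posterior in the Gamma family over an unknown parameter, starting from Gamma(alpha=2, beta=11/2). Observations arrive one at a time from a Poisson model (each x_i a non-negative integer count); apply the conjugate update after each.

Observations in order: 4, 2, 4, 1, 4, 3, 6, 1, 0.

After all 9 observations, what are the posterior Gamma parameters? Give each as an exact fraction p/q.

obs 1: x=4 → posterior Gamma(6, 13/2)
obs 2: x=2 → posterior Gamma(8, 15/2)
obs 3: x=4 → posterior Gamma(12, 17/2)
obs 4: x=1 → posterior Gamma(13, 19/2)
obs 5: x=4 → posterior Gamma(17, 21/2)
obs 6: x=3 → posterior Gamma(20, 23/2)
obs 7: x=6 → posterior Gamma(26, 25/2)
obs 8: x=1 → posterior Gamma(27, 27/2)
obs 9: x=0 → posterior Gamma(27, 29/2)

alpha=27, beta=29/2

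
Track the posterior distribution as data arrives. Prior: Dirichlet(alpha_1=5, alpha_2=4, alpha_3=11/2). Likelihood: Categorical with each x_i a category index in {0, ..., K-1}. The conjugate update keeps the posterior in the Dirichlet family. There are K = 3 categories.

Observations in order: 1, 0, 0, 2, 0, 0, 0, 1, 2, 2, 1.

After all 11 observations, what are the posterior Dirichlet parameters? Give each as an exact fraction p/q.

obs 1: x=1 → posterior Dirichlet(5, 5, 11/2)
obs 2: x=0 → posterior Dirichlet(6, 5, 11/2)
obs 3: x=0 → posterior Dirichlet(7, 5, 11/2)
obs 4: x=2 → posterior Dirichlet(7, 5, 13/2)
obs 5: x=0 → posterior Dirichlet(8, 5, 13/2)
obs 6: x=0 → posterior Dirichlet(9, 5, 13/2)
obs 7: x=0 → posterior Dirichlet(10, 5, 13/2)
obs 8: x=1 → posterior Dirichlet(10, 6, 13/2)
obs 9: x=2 → posterior Dirichlet(10, 6, 15/2)
obs 10: x=2 → posterior Dirichlet(10, 6, 17/2)
obs 11: x=1 → posterior Dirichlet(10, 7, 17/2)

alpha_1=10, alpha_2=7, alpha_3=17/2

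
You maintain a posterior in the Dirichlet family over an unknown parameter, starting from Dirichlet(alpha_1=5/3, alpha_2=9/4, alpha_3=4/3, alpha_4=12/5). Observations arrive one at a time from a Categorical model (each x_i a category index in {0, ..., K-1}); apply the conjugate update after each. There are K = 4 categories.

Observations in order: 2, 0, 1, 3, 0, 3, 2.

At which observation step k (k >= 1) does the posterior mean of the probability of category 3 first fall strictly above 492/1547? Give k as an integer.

obs 1: x=2 → posterior Dirichlet(5/3, 9/4, 7/3, 12/5)
obs 2: x=0 → posterior Dirichlet(8/3, 9/4, 7/3, 12/5)
obs 3: x=1 → posterior Dirichlet(8/3, 13/4, 7/3, 12/5)
obs 4: x=3 → posterior Dirichlet(8/3, 13/4, 7/3, 17/5)
obs 5: x=0 → posterior Dirichlet(11/3, 13/4, 7/3, 17/5)
obs 6: x=3 → posterior Dirichlet(11/3, 13/4, 7/3, 22/5)
obs 7: x=2 → posterior Dirichlet(11/3, 13/4, 10/3, 22/5)

k = 6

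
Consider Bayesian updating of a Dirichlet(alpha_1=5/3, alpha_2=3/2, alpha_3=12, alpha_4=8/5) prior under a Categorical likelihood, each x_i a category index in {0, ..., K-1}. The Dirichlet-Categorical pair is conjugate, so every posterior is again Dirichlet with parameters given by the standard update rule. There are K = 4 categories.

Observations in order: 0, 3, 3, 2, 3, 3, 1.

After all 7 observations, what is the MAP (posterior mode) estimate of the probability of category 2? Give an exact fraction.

360/593

obs 1: x=0 → posterior Dirichlet(8/3, 3/2, 12, 8/5)
obs 2: x=3 → posterior Dirichlet(8/3, 3/2, 12, 13/5)
obs 3: x=3 → posterior Dirichlet(8/3, 3/2, 12, 18/5)
obs 4: x=2 → posterior Dirichlet(8/3, 3/2, 13, 18/5)
obs 5: x=3 → posterior Dirichlet(8/3, 3/2, 13, 23/5)
obs 6: x=3 → posterior Dirichlet(8/3, 3/2, 13, 28/5)
obs 7: x=1 → posterior Dirichlet(8/3, 5/2, 13, 28/5)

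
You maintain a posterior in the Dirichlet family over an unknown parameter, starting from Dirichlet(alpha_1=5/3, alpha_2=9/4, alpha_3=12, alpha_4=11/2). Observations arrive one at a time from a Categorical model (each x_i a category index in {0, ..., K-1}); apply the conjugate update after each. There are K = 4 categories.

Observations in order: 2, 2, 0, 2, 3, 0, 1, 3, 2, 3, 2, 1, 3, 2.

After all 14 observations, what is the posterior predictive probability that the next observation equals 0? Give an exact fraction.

44/425

obs 1: x=2 → posterior Dirichlet(5/3, 9/4, 13, 11/2)
obs 2: x=2 → posterior Dirichlet(5/3, 9/4, 14, 11/2)
obs 3: x=0 → posterior Dirichlet(8/3, 9/4, 14, 11/2)
obs 4: x=2 → posterior Dirichlet(8/3, 9/4, 15, 11/2)
obs 5: x=3 → posterior Dirichlet(8/3, 9/4, 15, 13/2)
obs 6: x=0 → posterior Dirichlet(11/3, 9/4, 15, 13/2)
obs 7: x=1 → posterior Dirichlet(11/3, 13/4, 15, 13/2)
obs 8: x=3 → posterior Dirichlet(11/3, 13/4, 15, 15/2)
obs 9: x=2 → posterior Dirichlet(11/3, 13/4, 16, 15/2)
obs 10: x=3 → posterior Dirichlet(11/3, 13/4, 16, 17/2)
obs 11: x=2 → posterior Dirichlet(11/3, 13/4, 17, 17/2)
obs 12: x=1 → posterior Dirichlet(11/3, 17/4, 17, 17/2)
obs 13: x=3 → posterior Dirichlet(11/3, 17/4, 17, 19/2)
obs 14: x=2 → posterior Dirichlet(11/3, 17/4, 18, 19/2)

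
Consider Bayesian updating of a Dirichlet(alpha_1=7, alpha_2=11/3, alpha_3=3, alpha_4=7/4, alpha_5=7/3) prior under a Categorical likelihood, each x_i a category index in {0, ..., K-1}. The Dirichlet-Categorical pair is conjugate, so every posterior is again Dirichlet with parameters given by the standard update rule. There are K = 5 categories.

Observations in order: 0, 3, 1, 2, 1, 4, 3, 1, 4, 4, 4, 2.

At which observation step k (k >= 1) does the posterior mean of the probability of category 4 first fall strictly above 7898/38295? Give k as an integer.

k = 11

obs 1: x=0 → posterior Dirichlet(8, 11/3, 3, 7/4, 7/3)
obs 2: x=3 → posterior Dirichlet(8, 11/3, 3, 11/4, 7/3)
obs 3: x=1 → posterior Dirichlet(8, 14/3, 3, 11/4, 7/3)
obs 4: x=2 → posterior Dirichlet(8, 14/3, 4, 11/4, 7/3)
obs 5: x=1 → posterior Dirichlet(8, 17/3, 4, 11/4, 7/3)
obs 6: x=4 → posterior Dirichlet(8, 17/3, 4, 11/4, 10/3)
obs 7: x=3 → posterior Dirichlet(8, 17/3, 4, 15/4, 10/3)
obs 8: x=1 → posterior Dirichlet(8, 20/3, 4, 15/4, 10/3)
obs 9: x=4 → posterior Dirichlet(8, 20/3, 4, 15/4, 13/3)
obs 10: x=4 → posterior Dirichlet(8, 20/3, 4, 15/4, 16/3)
obs 11: x=4 → posterior Dirichlet(8, 20/3, 4, 15/4, 19/3)
obs 12: x=2 → posterior Dirichlet(8, 20/3, 5, 15/4, 19/3)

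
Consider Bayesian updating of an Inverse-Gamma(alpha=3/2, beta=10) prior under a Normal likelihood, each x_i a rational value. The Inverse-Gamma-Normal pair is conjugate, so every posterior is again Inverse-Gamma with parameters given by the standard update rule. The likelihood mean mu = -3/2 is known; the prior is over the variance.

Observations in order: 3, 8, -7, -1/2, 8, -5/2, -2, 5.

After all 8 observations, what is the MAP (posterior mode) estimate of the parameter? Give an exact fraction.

591/26

obs 1: x=3 → posterior Inverse-Gamma(2, 161/8)
obs 2: x=8 → posterior Inverse-Gamma(5/2, 261/4)
obs 3: x=-7 → posterior Inverse-Gamma(3, 643/8)
obs 4: x=-1/2 → posterior Inverse-Gamma(7/2, 647/8)
obs 5: x=8 → posterior Inverse-Gamma(4, 126)
obs 6: x=-5/2 → posterior Inverse-Gamma(9/2, 253/2)
obs 7: x=-2 → posterior Inverse-Gamma(5, 1013/8)
obs 8: x=5 → posterior Inverse-Gamma(11/2, 591/4)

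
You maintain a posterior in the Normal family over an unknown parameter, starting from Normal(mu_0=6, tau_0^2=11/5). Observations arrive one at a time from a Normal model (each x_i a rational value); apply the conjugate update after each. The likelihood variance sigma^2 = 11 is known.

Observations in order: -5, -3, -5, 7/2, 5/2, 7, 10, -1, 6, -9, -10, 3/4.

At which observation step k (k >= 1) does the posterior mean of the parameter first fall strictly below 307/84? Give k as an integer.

k = 2

obs 1: x=-5 → posterior Normal(25/6, 11/6)
obs 2: x=-3 → posterior Normal(22/7, 11/7)
obs 3: x=-5 → posterior Normal(17/8, 11/8)
obs 4: x=7/2 → posterior Normal(41/18, 11/9)
obs 5: x=5/2 → posterior Normal(23/10, 11/10)
obs 6: x=7 → posterior Normal(30/11, 1)
obs 7: x=10 → posterior Normal(10/3, 11/12)
obs 8: x=-1 → posterior Normal(3, 11/13)
obs 9: x=6 → posterior Normal(45/14, 11/14)
obs 10: x=-9 → posterior Normal(12/5, 11/15)
obs 11: x=-10 → posterior Normal(13/8, 11/16)
obs 12: x=3/4 → posterior Normal(107/68, 11/17)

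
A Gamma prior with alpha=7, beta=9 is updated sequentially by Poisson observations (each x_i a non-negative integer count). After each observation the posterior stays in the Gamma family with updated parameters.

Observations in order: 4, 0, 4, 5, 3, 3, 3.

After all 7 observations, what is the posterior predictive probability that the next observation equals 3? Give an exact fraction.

373429990065824803043913295997509304320/2367911594760467245844106297320951247361

obs 1: x=4 → posterior Gamma(11, 10)
obs 2: x=0 → posterior Gamma(11, 11)
obs 3: x=4 → posterior Gamma(15, 12)
obs 4: x=5 → posterior Gamma(20, 13)
obs 5: x=3 → posterior Gamma(23, 14)
obs 6: x=3 → posterior Gamma(26, 15)
obs 7: x=3 → posterior Gamma(29, 16)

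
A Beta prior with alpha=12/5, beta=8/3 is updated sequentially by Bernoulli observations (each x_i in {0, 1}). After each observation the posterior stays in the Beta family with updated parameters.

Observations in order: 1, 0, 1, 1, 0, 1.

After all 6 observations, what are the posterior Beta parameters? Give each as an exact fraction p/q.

alpha=32/5, beta=14/3

obs 1: x=1 → posterior Beta(17/5, 8/3)
obs 2: x=0 → posterior Beta(17/5, 11/3)
obs 3: x=1 → posterior Beta(22/5, 11/3)
obs 4: x=1 → posterior Beta(27/5, 11/3)
obs 5: x=0 → posterior Beta(27/5, 14/3)
obs 6: x=1 → posterior Beta(32/5, 14/3)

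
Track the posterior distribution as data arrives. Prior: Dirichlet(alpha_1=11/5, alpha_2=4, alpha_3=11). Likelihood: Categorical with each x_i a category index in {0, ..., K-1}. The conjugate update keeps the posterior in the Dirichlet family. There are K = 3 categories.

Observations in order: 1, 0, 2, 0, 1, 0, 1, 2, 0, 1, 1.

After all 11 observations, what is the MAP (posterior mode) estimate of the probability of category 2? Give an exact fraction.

obs 1: x=1 → posterior Dirichlet(11/5, 5, 11)
obs 2: x=0 → posterior Dirichlet(16/5, 5, 11)
obs 3: x=2 → posterior Dirichlet(16/5, 5, 12)
obs 4: x=0 → posterior Dirichlet(21/5, 5, 12)
obs 5: x=1 → posterior Dirichlet(21/5, 6, 12)
obs 6: x=0 → posterior Dirichlet(26/5, 6, 12)
obs 7: x=1 → posterior Dirichlet(26/5, 7, 12)
obs 8: x=2 → posterior Dirichlet(26/5, 7, 13)
obs 9: x=0 → posterior Dirichlet(31/5, 7, 13)
obs 10: x=1 → posterior Dirichlet(31/5, 8, 13)
obs 11: x=1 → posterior Dirichlet(31/5, 9, 13)

10/21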